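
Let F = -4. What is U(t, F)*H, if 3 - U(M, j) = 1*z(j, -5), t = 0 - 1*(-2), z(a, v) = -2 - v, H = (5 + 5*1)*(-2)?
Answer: 0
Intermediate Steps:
H = -20 (H = (5 + 5)*(-2) = 10*(-2) = -20)
t = 2 (t = 0 + 2 = 2)
U(M, j) = 0 (U(M, j) = 3 - (-2 - 1*(-5)) = 3 - (-2 + 5) = 3 - 3 = 0)
U(t, F)*H = 0*(-20) = 0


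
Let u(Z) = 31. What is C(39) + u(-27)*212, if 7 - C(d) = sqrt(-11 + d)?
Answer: 6579 - 2*sqrt(7) ≈ 6573.7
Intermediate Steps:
C(d) = 7 - sqrt(-11 + d)
C(39) + u(-27)*212 = (7 - sqrt(-11 + 39)) + 31*212 = (7 - sqrt(28)) + 6572 = (7 - 2*sqrt(7)) + 6572 = 6579 - 2*sqrt(7)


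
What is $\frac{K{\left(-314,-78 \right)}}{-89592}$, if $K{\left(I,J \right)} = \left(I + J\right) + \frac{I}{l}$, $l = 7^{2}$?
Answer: $\frac{9761}{2195004} \approx 0.0044469$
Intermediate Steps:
$l = 49$
$K{\left(I,J \right)} = J + \frac{50 I}{49}$ ($K{\left(I,J \right)} = \left(I + J\right) + \frac{I}{49} = J + \frac{50 I}{49}$)
$\frac{K{\left(-314,-78 \right)}}{-89592} = \frac{-78 + \frac{50}{49} \left(-314\right)}{-89592} = \left(-78 - \frac{15700}{49}\right) \left(- \frac{1}{89592}\right) = \left(- \frac{19522}{49}\right) \left(- \frac{1}{89592}\right) = \frac{9761}{2195004}$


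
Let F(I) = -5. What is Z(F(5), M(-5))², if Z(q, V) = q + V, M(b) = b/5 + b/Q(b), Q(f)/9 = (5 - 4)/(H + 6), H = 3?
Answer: 121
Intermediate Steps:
Q(f) = 1 (Q(f) = 9*((5 - 4)/(3 + 6)) = 9*(1/9) = 9*(1*(⅑)) = 9*(⅑) = 1)
M(b) = 6*b/5 (M(b) = b/5 + b/1 = b*(⅕) + b*1 = b/5 + b = 6*b/5)
Z(q, V) = V + q
Z(F(5), M(-5))² = ((6/5)*(-5) - 5)² = (-6 - 5)² = (-11)² = 121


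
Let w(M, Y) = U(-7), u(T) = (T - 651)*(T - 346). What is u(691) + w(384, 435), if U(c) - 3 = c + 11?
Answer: 13807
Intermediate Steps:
U(c) = 14 + c (U(c) = 3 + (c + 11) = 3 + (11 + c) = 14 + c)
u(T) = (-651 + T)*(-346 + T)
w(M, Y) = 7 (w(M, Y) = 14 - 7 = 7)
u(691) + w(384, 435) = (225246 + 691² - 997*691) + 7 = (225246 + 477481 - 688927) + 7 = 13800 + 7 = 13807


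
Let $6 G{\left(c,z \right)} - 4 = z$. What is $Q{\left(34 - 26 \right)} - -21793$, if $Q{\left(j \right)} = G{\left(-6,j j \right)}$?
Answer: $\frac{65413}{3} \approx 21804.0$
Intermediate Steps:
$G{\left(c,z \right)} = \frac{2}{3} + \frac{z}{6}$
$Q{\left(j \right)} = \frac{2}{3} + \frac{j^{2}}{6}$ ($Q{\left(j \right)} = \frac{2}{3} + \frac{j j}{6} = \frac{2}{3} + \frac{j^{2}}{6}$)
$Q{\left(34 - 26 \right)} - -21793 = \left(\frac{2}{3} + \frac{\left(34 - 26\right)^{2}}{6}\right) - -21793 = \left(\frac{2}{3} + \frac{\left(34 - 26\right)^{2}}{6}\right) + 21793 = \left(\frac{2}{3} + \frac{8^{2}}{6}\right) + 21793 = \left(\frac{2}{3} + \frac{1}{6} \cdot 64\right) + 21793 = \left(\frac{2}{3} + \frac{32}{3}\right) + 21793 = \frac{34}{3} + 21793 = \frac{65413}{3}$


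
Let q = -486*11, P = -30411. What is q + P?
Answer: -35757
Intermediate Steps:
q = -5346
q + P = -5346 - 30411 = -35757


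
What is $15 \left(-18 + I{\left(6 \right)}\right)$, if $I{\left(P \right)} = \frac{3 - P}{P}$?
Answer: $- \frac{555}{2} \approx -277.5$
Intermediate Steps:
$I{\left(P \right)} = \frac{3 - P}{P}$
$15 \left(-18 + I{\left(6 \right)}\right) = 15 \left(-18 + \frac{3 - 6}{6}\right) = 15 \left(-18 + \frac{1}{6} \left(-3\right)\right) = 15 \left(-18 - \frac{1}{2}\right) = 15 \left(- \frac{37}{2}\right) = - \frac{555}{2}$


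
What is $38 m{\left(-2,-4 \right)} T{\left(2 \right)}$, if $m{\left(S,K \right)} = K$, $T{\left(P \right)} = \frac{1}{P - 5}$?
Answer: $\frac{152}{3} \approx 50.667$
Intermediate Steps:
$T{\left(P \right)} = \frac{1}{-5 + P}$
$38 m{\left(-2,-4 \right)} T{\left(2 \right)} = \frac{38 \left(-4\right)}{-5 + 2} = - \frac{152}{-3} = \left(-152\right) \left(- \frac{1}{3}\right) = \frac{152}{3}$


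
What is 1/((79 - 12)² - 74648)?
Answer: -1/70159 ≈ -1.4253e-5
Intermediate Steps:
1/((79 - 12)² - 74648) = 1/(67² - 74648) = 1/(4489 - 74648) = 1/(-70159) = -1/70159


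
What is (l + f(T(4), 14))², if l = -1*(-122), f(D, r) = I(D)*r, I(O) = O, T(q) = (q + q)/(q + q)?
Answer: 18496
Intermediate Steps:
T(q) = 1 (T(q) = (2*q)/((2*q)) = (2*q)*(1/(2*q)) = 1)
f(D, r) = D*r
l = 122
(l + f(T(4), 14))² = (122 + 1*14)² = (122 + 14)² = 136² = 18496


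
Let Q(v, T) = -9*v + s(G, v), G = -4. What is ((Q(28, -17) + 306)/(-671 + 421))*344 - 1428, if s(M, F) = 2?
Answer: -188132/125 ≈ -1505.1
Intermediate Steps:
Q(v, T) = 2 - 9*v (Q(v, T) = -9*v + 2 = 2 - 9*v)
((Q(28, -17) + 306)/(-671 + 421))*344 - 1428 = (((2 - 9*28) + 306)/(-671 + 421))*344 - 1428 = (((2 - 252) + 306)/(-250))*344 - 1428 = ((-250 + 306)*(-1/250))*344 - 1428 = (56*(-1/250))*344 - 1428 = -28/125*344 - 1428 = -9632/125 - 1428 = -188132/125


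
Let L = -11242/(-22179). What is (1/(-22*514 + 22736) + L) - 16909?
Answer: -4285653901553/253461612 ≈ -16909.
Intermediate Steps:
L = 11242/22179 (L = -11242*(-1/22179) = 11242/22179 ≈ 0.50688)
(1/(-22*514 + 22736) + L) - 16909 = (1/(-22*514 + 22736) + 11242/22179) - 16909 = (1/(-11308 + 22736) + 11242/22179) - 16909 = (1/11428 + 11242/22179) - 16909 = 128495755/253461612 - 16909 = -4285653901553/253461612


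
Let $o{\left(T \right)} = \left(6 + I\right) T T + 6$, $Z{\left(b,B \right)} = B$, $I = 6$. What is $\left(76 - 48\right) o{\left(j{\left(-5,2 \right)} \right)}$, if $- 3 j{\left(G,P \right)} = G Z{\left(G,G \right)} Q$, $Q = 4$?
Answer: $\frac{1120504}{3} \approx 3.735 \cdot 10^{5}$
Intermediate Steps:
$j{\left(G,P \right)} = - \frac{4 G^{2}}{3}$ ($j{\left(G,P \right)} = - \frac{G G 4}{3} = - \frac{G^{2} \cdot 4}{3} = - \frac{4 G^{2}}{3}$)
$o{\left(T \right)} = 6 + 12 T^{2}$ ($o{\left(T \right)} = \left(6 + 6\right) T T + 6 = 12 T T + 6 = 12 T^{2} + 6 = 6 + 12 T^{2}$)
$\left(76 - 48\right) o{\left(j{\left(-5,2 \right)} \right)} = \left(76 - 48\right) \left(6 + 12 \left(- \frac{4 \left(-5\right)^{2}}{3}\right)^{2}\right) = 28 \left(6 + 12 \left(\left(- \frac{4}{3}\right) 25\right)^{2}\right) = 28 \left(6 + 12 \left(- \frac{100}{3}\right)^{2}\right) = 28 \left(6 + 12 \cdot \frac{10000}{9}\right) = 28 \left(6 + \frac{40000}{3}\right) = 28 \cdot \frac{40018}{3} = \frac{1120504}{3}$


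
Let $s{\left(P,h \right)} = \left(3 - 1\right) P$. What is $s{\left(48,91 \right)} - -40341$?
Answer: $40437$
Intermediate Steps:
$s{\left(P,h \right)} = 2 P$
$s{\left(48,91 \right)} - -40341 = 2 \cdot 48 - -40341 = 96 + 40341 = 40437$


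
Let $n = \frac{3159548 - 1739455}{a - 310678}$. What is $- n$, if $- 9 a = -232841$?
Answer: $\frac{12780837}{2563261} \approx 4.9862$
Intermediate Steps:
$a = \frac{232841}{9}$ ($a = \left(- \frac{1}{9}\right) \left(-232841\right) = \frac{232841}{9} \approx 25871.0$)
$n = - \frac{12780837}{2563261}$ ($n = \frac{3159548 - 1739455}{\frac{232841}{9} - 310678} = \frac{1420093}{- \frac{2563261}{9}} = 1420093 \left(- \frac{9}{2563261}\right) = - \frac{12780837}{2563261} \approx -4.9862$)
$- n = \left(-1\right) \left(- \frac{12780837}{2563261}\right) = \frac{12780837}{2563261}$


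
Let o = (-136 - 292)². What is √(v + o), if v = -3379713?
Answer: I*√3196529 ≈ 1787.9*I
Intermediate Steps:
o = 183184 (o = (-428)² = 183184)
√(v + o) = √(-3379713 + 183184) = √(-3196529) = I*√3196529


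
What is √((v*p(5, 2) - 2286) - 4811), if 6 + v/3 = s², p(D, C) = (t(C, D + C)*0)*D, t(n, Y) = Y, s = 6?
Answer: I*√7097 ≈ 84.244*I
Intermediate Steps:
p(D, C) = 0 (p(D, C) = ((D + C)*0)*D = ((C + D)*0)*D = 0*D = 0)
v = 90 (v = -18 + 3*6² = -18 + 3*36 = -18 + 108 = 90)
√((v*p(5, 2) - 2286) - 4811) = √((90*0 - 2286) - 4811) = √((0 - 2286) - 4811) = √(-2286 - 4811) = √(-7097) = I*√7097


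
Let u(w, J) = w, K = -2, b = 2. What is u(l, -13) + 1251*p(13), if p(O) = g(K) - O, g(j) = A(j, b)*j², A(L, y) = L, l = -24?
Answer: -26295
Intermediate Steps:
g(j) = j³ (g(j) = j*j² = j³)
p(O) = -8 - O (p(O) = (-2)³ - O = -8 - O)
u(l, -13) + 1251*p(13) = -24 + 1251*(-8 - 1*13) = -24 + 1251*(-8 - 13) = -24 + 1251*(-21) = -24 - 26271 = -26295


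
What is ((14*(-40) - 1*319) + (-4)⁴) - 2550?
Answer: -3173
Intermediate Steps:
((14*(-40) - 1*319) + (-4)⁴) - 2550 = ((-560 - 319) + 256) - 2550 = (-879 + 256) - 2550 = -623 - 2550 = -3173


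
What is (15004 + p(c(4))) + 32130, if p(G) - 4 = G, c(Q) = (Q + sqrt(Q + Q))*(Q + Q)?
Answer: 47170 + 16*sqrt(2) ≈ 47193.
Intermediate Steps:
c(Q) = 2*Q*(Q + sqrt(2)*sqrt(Q)) (c(Q) = (Q + sqrt(2*Q))*(2*Q) = (Q + sqrt(2)*sqrt(Q))*(2*Q) = 2*Q*(Q + sqrt(2)*sqrt(Q)))
p(G) = 4 + G
(15004 + p(c(4))) + 32130 = (15004 + (4 + (2*4**2 + 2*sqrt(2)*4**(3/2)))) + 32130 = (15004 + (4 + (2*16 + 2*sqrt(2)*8))) + 32130 = (15004 + (4 + (32 + 16*sqrt(2)))) + 32130 = (15004 + (36 + 16*sqrt(2))) + 32130 = (15040 + 16*sqrt(2)) + 32130 = 47170 + 16*sqrt(2)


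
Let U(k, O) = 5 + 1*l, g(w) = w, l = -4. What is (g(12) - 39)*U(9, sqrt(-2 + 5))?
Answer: -27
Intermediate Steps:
U(k, O) = 1 (U(k, O) = 5 + 1*(-4) = 5 - 4 = 1)
(g(12) - 39)*U(9, sqrt(-2 + 5)) = (12 - 39)*1 = -27*1 = -27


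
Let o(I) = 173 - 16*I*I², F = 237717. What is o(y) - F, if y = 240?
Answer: -221421544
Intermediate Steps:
o(I) = 173 - 16*I³
o(y) - F = (173 - 16*240³) - 1*237717 = (173 - 16*13824000) - 237717 = (173 - 221184000) - 237717 = -221183827 - 237717 = -221421544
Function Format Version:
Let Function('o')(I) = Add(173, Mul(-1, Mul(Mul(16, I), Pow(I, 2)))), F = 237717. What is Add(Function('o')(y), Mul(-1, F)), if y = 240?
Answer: -221421544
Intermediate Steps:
Function('o')(I) = Add(173, Mul(-16, Pow(I, 3))) (Function('o')(I) = Add(173, Mul(-1, Mul(16, Pow(I, 3)))) = Add(173, Mul(-16, Pow(I, 3))))
Add(Function('o')(y), Mul(-1, F)) = Add(Add(173, Mul(-16, Pow(240, 3))), Mul(-1, 237717)) = Add(Add(173, Mul(-16, 13824000)), -237717) = Add(Add(173, -221184000), -237717) = Add(-221183827, -237717) = -221421544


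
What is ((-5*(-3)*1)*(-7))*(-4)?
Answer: 420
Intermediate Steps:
((-5*(-3)*1)*(-7))*(-4) = ((15*1)*(-7))*(-4) = (15*(-7))*(-4) = -105*(-4) = 420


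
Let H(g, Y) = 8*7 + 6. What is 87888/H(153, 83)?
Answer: 43944/31 ≈ 1417.5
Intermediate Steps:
H(g, Y) = 62 (H(g, Y) = 56 + 6 = 62)
87888/H(153, 83) = 87888/62 = 87888*(1/62) = 43944/31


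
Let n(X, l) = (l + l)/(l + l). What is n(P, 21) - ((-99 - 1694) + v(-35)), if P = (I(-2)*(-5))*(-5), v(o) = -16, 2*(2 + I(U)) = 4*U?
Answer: 1810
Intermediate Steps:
I(U) = -2 + 2*U (I(U) = -2 + (4*U)/2 = -2 + 2*U)
P = -150 (P = ((-2 + 2*(-2))*(-5))*(-5) = ((-2 - 4)*(-5))*(-5) = -6*(-5)*(-5) = 30*(-5) = -150)
n(X, l) = 1 (n(X, l) = (2*l)/((2*l)) = (2*l)*(1/(2*l)) = 1)
n(P, 21) - ((-99 - 1694) + v(-35)) = 1 - ((-99 - 1694) - 16) = 1 - (-1793 - 16) = 1 - 1*(-1809) = 1 + 1809 = 1810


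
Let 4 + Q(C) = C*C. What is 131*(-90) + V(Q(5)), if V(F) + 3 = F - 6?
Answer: -11778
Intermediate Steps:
Q(C) = -4 + C² (Q(C) = -4 + C*C = -4 + C²)
V(F) = -9 + F (V(F) = -3 + (F - 6) = -3 + (-6 + F) = -9 + F)
131*(-90) + V(Q(5)) = 131*(-90) + (-9 + (-4 + 5²)) = -11790 + (-9 + (-4 + 25)) = -11790 + (-9 + 21) = -11790 + 12 = -11778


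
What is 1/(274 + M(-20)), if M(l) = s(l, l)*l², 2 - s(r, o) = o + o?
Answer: 1/17074 ≈ 5.8569e-5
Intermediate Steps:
s(r, o) = 2 - 2*o (s(r, o) = 2 - (o + o) = 2 - 2*o)
M(l) = l²*(2 - 2*l) (M(l) = (2 - 2*l)*l² = l²*(2 - 2*l))
1/(274 + M(-20)) = 1/(274 + 2*(-20)²*(1 - 1*(-20))) = 1/(274 + 2*400*(1 + 20)) = 1/(274 + 2*400*21) = 1/(274 + 16800) = 1/17074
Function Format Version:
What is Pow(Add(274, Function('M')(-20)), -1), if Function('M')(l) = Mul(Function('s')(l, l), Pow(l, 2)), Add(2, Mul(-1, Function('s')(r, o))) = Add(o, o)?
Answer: Rational(1, 17074) ≈ 5.8569e-5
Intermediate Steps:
Function('s')(r, o) = Add(2, Mul(-2, o)) (Function('s')(r, o) = Add(2, Mul(-1, Add(o, o))) = Add(2, Mul(-1, Mul(2, o))) = Add(2, Mul(-2, o)))
Function('M')(l) = Mul(Pow(l, 2), Add(2, Mul(-2, l))) (Function('M')(l) = Mul(Add(2, Mul(-2, l)), Pow(l, 2)) = Mul(Pow(l, 2), Add(2, Mul(-2, l))))
Pow(Add(274, Function('M')(-20)), -1) = Pow(Add(274, Mul(2, Pow(-20, 2), Add(1, Mul(-1, -20)))), -1) = Pow(Add(274, Mul(2, 400, Add(1, 20))), -1) = Pow(Add(274, Mul(2, 400, 21)), -1) = Pow(Add(274, 16800), -1) = Pow(17074, -1) = Rational(1, 17074)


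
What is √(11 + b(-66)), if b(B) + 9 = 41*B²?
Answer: √178598 ≈ 422.61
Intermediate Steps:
b(B) = -9 + 41*B²
√(11 + b(-66)) = √(11 + (-9 + 41*(-66)²)) = √(11 + (-9 + 41*4356)) = √(11 + (-9 + 178596)) = √(11 + 178587) = √178598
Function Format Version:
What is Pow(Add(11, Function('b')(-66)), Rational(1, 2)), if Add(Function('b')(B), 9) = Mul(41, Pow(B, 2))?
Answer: Pow(178598, Rational(1, 2)) ≈ 422.61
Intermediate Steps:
Function('b')(B) = Add(-9, Mul(41, Pow(B, 2)))
Pow(Add(11, Function('b')(-66)), Rational(1, 2)) = Pow(Add(11, Add(-9, Mul(41, Pow(-66, 2)))), Rational(1, 2)) = Pow(Add(11, Add(-9, Mul(41, 4356))), Rational(1, 2)) = Pow(Add(11, Add(-9, 178596)), Rational(1, 2)) = Pow(Add(11, 178587), Rational(1, 2)) = Pow(178598, Rational(1, 2))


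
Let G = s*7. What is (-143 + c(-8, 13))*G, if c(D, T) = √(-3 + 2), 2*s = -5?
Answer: 5005/2 - 35*I/2 ≈ 2502.5 - 17.5*I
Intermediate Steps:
s = -5/2 (s = (½)*(-5) = -5/2 ≈ -2.5000)
c(D, T) = I (c(D, T) = √(-1) = I)
G = -35/2 (G = -5/2*7 = -35/2 ≈ -17.500)
(-143 + c(-8, 13))*G = (-143 + I)*(-35/2) = 5005/2 - 35*I/2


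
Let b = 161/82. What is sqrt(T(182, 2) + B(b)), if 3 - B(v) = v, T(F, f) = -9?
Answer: I*sqrt(53546)/82 ≈ 2.822*I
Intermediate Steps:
b = 161/82 (b = 161*(1/82) = 161/82 ≈ 1.9634)
B(v) = 3 - v
sqrt(T(182, 2) + B(b)) = sqrt(-9 + (3 - 1*161/82)) = sqrt(-9 + (3 - 161/82)) = sqrt(-9 + 85/82) = sqrt(-653/82) = I*sqrt(53546)/82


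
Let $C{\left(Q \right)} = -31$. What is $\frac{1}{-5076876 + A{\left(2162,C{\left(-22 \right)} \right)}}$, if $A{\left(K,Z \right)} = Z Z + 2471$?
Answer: $- \frac{1}{5073444} \approx -1.971 \cdot 10^{-7}$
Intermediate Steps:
$A{\left(K,Z \right)} = 2471 + Z^{2}$ ($A{\left(K,Z \right)} = Z^{2} + 2471 = 2471 + Z^{2}$)
$\frac{1}{-5076876 + A{\left(2162,C{\left(-22 \right)} \right)}} = \frac{1}{-5076876 + \left(2471 + \left(-31\right)^{2}\right)} = \frac{1}{-5076876 + \left(2471 + 961\right)} = \frac{1}{-5076876 + 3432} = \frac{1}{-5073444} = - \frac{1}{5073444}$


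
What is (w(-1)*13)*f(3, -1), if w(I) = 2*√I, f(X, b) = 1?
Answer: 26*I ≈ 26.0*I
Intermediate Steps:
(w(-1)*13)*f(3, -1) = ((2*√(-1))*13)*1 = ((2*I)*13)*1 = (26*I)*1 = 26*I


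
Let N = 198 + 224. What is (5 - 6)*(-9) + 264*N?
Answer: 111417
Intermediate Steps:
N = 422
(5 - 6)*(-9) + 264*N = (5 - 6)*(-9) + 264*422 = -1*(-9) + 111408 = 9 + 111408 = 111417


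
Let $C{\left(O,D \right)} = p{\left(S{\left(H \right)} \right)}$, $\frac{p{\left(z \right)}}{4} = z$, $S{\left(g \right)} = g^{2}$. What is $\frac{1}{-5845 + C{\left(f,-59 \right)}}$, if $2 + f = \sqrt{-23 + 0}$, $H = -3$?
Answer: $- \frac{1}{5809} \approx -0.00017215$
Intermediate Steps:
$f = -2 + i \sqrt{23}$ ($f = -2 + \sqrt{-23 + 0} = -2 + \sqrt{-23} = -2 + i \sqrt{23} \approx -2.0 + 4.7958 i$)
$p{\left(z \right)} = 4 z$
$C{\left(O,D \right)} = 36$ ($C{\left(O,D \right)} = 4 \left(-3\right)^{2} = 4 \cdot 9 = 36$)
$\frac{1}{-5845 + C{\left(f,-59 \right)}} = \frac{1}{-5845 + 36} = \frac{1}{-5809} = - \frac{1}{5809}$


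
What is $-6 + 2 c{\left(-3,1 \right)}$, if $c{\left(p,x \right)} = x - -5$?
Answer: $6$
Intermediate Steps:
$c{\left(p,x \right)} = 5 + x$ ($c{\left(p,x \right)} = x + 5 = 5 + x$)
$-6 + 2 c{\left(-3,1 \right)} = -6 + 2 \left(5 + 1\right) = -6 + 2 \cdot 6 = -6 + 12 = 6$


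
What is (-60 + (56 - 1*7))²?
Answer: 121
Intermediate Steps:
(-60 + (56 - 1*7))² = (-60 + (56 - 7))² = (-60 + 49)² = (-11)² = 121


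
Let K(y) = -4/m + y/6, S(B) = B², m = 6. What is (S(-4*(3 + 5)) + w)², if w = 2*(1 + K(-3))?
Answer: 9431041/9 ≈ 1.0479e+6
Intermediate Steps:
K(y) = -⅔ + y/6 (K(y) = -4/6 + y/6 = -4*⅙ + y*(⅙) = -⅔ + y/6)
w = -⅓ (w = 2*(1 + (-⅔ + (⅙)*(-3))) = 2*(1 + (-⅔ - ½)) = 2*(1 - 7/6) = 2*(-⅙) = -⅓ ≈ -0.33333)
(S(-4*(3 + 5)) + w)² = ((-4*(3 + 5))² - ⅓)² = ((-4*8)² - ⅓)² = ((-32)² - ⅓)² = (1024 - ⅓)² = (3071/3)² = 9431041/9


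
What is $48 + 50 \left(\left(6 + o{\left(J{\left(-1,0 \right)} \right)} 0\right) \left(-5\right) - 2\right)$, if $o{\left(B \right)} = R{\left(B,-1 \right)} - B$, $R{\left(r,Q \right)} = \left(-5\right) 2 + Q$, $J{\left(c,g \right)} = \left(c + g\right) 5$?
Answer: $-1552$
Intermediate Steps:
$J{\left(c,g \right)} = 5 c + 5 g$
$R{\left(r,Q \right)} = -10 + Q$
$o{\left(B \right)} = -11 - B$ ($o{\left(B \right)} = \left(-10 - 1\right) - B = -11 - B$)
$48 + 50 \left(\left(6 + o{\left(J{\left(-1,0 \right)} \right)} 0\right) \left(-5\right) - 2\right) = 48 + 50 \left(\left(6 + \left(-11 - \left(5 \left(-1\right) + 5 \cdot 0\right)\right) 0\right) \left(-5\right) - 2\right) = 48 + 50 \left(\left(6 + \left(-11 - \left(-5 + 0\right)\right) 0\right) \left(-5\right) - 2\right) = 48 + 50 \left(\left(6 + \left(-11 - -5\right) 0\right) \left(-5\right) - 2\right) = 48 + 50 \left(\left(6 + \left(-11 + 5\right) 0\right) \left(-5\right) - 2\right) = 48 + 50 \left(\left(6 - 0\right) \left(-5\right) - 2\right) = 48 + 50 \left(\left(6 + 0\right) \left(-5\right) - 2\right) = 48 + 50 \left(6 \left(-5\right) - 2\right) = 48 + 50 \left(-30 - 2\right) = 48 + 50 \left(-32\right) = 48 - 1600 = -1552$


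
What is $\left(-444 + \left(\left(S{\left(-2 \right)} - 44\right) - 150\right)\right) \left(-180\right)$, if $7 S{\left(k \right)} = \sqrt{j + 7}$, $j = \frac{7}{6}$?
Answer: $114840 - 30 \sqrt{6} \approx 1.1477 \cdot 10^{5}$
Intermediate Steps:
$j = \frac{7}{6}$ ($j = 7 \cdot \frac{1}{6} = \frac{7}{6} \approx 1.1667$)
$S{\left(k \right)} = \frac{\sqrt{6}}{6}$ ($S{\left(k \right)} = \frac{\sqrt{\frac{7}{6} + 7}}{7} = \frac{\sqrt{\frac{49}{6}}}{7} = \frac{\frac{7}{6} \sqrt{6}}{7} = \frac{\sqrt{6}}{6}$)
$\left(-444 + \left(\left(S{\left(-2 \right)} - 44\right) - 150\right)\right) \left(-180\right) = \left(-444 - \left(194 - \frac{\sqrt{6}}{6}\right)\right) \left(-180\right) = \left(-638 + \frac{\sqrt{6}}{6}\right) \left(-180\right) = 114840 - 30 \sqrt{6}$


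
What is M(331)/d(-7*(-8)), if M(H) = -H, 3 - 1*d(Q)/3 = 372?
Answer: 331/1107 ≈ 0.29901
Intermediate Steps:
d(Q) = -1107 (d(Q) = 9 - 3*372 = 9 - 1116 = -1107)
M(331)/d(-7*(-8)) = -1*331/(-1107) = -331*(-1/1107) = 331/1107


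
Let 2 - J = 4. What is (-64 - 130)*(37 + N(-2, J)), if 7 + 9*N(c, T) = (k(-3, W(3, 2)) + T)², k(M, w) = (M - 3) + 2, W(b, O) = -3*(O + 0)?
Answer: -70228/9 ≈ -7803.1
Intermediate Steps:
J = -2 (J = 2 - 1*4 = 2 - 4 = -2)
W(b, O) = -3*O
k(M, w) = -1 + M (k(M, w) = (-3 + M) + 2 = -1 + M)
N(c, T) = -7/9 + (-4 + T)²/9 (N(c, T) = -7/9 + ((-1 - 3) + T)²/9 = -7/9 + (-4 + T)²/9)
(-64 - 130)*(37 + N(-2, J)) = (-64 - 130)*(37 + (-7/9 + (-4 - 2)²/9)) = -194*(37 + (-7/9 + (⅑)*(-6)²)) = -194*(37 + (-7/9 + (⅑)*36)) = -194*(37 + (-7/9 + 4)) = -194*(37 + 29/9) = -194*362/9 = -70228/9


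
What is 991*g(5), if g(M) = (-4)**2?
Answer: 15856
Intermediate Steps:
g(M) = 16
991*g(5) = 991*16 = 15856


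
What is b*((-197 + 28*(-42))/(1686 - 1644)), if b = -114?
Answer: 26087/7 ≈ 3726.7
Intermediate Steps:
b*((-197 + 28*(-42))/(1686 - 1644)) = -114*(-197 + 28*(-42))/(1686 - 1644) = -114*(-197 - 1176)/42 = -(-156522)/42 = -114*(-1373/42) = 26087/7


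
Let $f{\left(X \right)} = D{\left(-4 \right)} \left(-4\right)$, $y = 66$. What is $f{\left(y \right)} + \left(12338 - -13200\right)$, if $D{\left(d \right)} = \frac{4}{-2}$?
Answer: $25546$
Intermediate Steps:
$D{\left(d \right)} = -2$ ($D{\left(d \right)} = 4 \left(- \frac{1}{2}\right) = -2$)
$f{\left(X \right)} = 8$ ($f{\left(X \right)} = \left(-2\right) \left(-4\right) = 8$)
$f{\left(y \right)} + \left(12338 - -13200\right) = 8 + \left(12338 - -13200\right) = 8 + \left(12338 + 13200\right) = 8 + 25538 = 25546$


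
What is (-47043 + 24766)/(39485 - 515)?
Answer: -22277/38970 ≈ -0.57164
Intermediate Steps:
(-47043 + 24766)/(39485 - 515) = -22277/38970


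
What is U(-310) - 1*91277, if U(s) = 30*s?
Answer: -100577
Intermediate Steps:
U(-310) - 1*91277 = 30*(-310) - 1*91277 = -9300 - 91277 = -100577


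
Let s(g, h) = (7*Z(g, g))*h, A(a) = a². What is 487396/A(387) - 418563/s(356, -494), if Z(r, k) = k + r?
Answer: 1262703503963/368745655824 ≈ 3.4243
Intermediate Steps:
s(g, h) = 14*g*h (s(g, h) = (7*(g + g))*h = (7*(2*g))*h = (14*g)*h = 14*g*h)
487396/A(387) - 418563/s(356, -494) = 487396/(387²) - 418563/(14*356*(-494)) = 487396/149769 - 418563/(-2462096) = 487396*(1/149769) - 418563*(-1/2462096) = 487396/149769 + 418563/2462096 = 1262703503963/368745655824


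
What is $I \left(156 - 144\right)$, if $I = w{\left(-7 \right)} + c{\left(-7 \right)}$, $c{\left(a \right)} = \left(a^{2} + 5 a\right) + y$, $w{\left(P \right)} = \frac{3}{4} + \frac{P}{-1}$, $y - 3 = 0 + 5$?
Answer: $357$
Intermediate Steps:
$y = 8$ ($y = 3 + \left(0 + 5\right) = 3 + 5 = 8$)
$w{\left(P \right)} = \frac{3}{4} - P$ ($w{\left(P \right)} = 3 \cdot \frac{1}{4} + P \left(-1\right) = \frac{3}{4} - P$)
$c{\left(a \right)} = 8 + a^{2} + 5 a$ ($c{\left(a \right)} = \left(a^{2} + 5 a\right) + 8 = 8 + a^{2} + 5 a$)
$I = \frac{119}{4}$ ($I = \left(\frac{3}{4} - -7\right) + \left(8 + \left(-7\right)^{2} + 5 \left(-7\right)\right) = \left(\frac{3}{4} + 7\right) + \left(8 + 49 - 35\right) = \frac{31}{4} + 22 = \frac{119}{4} \approx 29.75$)
$I \left(156 - 144\right) = \frac{119 \left(156 - 144\right)}{4} = \frac{119}{4} \cdot 12 = 357$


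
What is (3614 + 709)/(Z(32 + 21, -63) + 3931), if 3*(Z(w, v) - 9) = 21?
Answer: 4323/3947 ≈ 1.0953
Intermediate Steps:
Z(w, v) = 16 (Z(w, v) = 9 + (⅓)*21 = 9 + 7 = 16)
(3614 + 709)/(Z(32 + 21, -63) + 3931) = (3614 + 709)/(16 + 3931) = 4323/3947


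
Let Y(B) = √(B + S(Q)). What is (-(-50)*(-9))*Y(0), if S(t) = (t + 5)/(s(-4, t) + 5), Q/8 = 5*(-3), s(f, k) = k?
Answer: -450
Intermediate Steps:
Q = -120 (Q = 8*(5*(-3)) = 8*(-15) = -120)
S(t) = 1 (S(t) = (t + 5)/(t + 5) = (5 + t)/(5 + t) = 1)
Y(B) = √(1 + B) (Y(B) = √(B + 1) = √(1 + B))
(-(-50)*(-9))*Y(0) = (-(-50)*(-9))*√(1 + 0) = (-25*18)*√1 = -450*1 = -450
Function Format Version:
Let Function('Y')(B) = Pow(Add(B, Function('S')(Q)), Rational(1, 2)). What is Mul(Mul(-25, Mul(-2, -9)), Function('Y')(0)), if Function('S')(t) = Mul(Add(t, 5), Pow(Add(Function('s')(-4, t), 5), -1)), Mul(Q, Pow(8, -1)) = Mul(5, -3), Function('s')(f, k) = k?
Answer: -450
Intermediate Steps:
Q = -120 (Q = Mul(8, Mul(5, -3)) = Mul(8, -15) = -120)
Function('S')(t) = 1 (Function('S')(t) = Mul(Add(t, 5), Pow(Add(t, 5), -1)) = Mul(Add(5, t), Pow(Add(5, t), -1)) = 1)
Function('Y')(B) = Pow(Add(1, B), Rational(1, 2)) (Function('Y')(B) = Pow(Add(B, 1), Rational(1, 2)) = Pow(Add(1, B), Rational(1, 2)))
Mul(Mul(-25, Mul(-2, -9)), Function('Y')(0)) = Mul(Mul(-25, Mul(-2, -9)), Pow(Add(1, 0), Rational(1, 2))) = Mul(Mul(-25, 18), Pow(1, Rational(1, 2))) = Mul(-450, 1) = -450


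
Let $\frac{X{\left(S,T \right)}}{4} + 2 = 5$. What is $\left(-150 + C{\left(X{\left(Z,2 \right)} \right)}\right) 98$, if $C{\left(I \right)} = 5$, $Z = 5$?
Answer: $-14210$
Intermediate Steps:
$X{\left(S,T \right)} = 12$ ($X{\left(S,T \right)} = -8 + 4 \cdot 5 = -8 + 20 = 12$)
$\left(-150 + C{\left(X{\left(Z,2 \right)} \right)}\right) 98 = \left(-150 + 5\right) 98 = \left(-145\right) 98 = -14210$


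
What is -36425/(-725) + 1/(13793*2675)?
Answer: 53757872704/1069991975 ≈ 50.241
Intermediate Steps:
-36425/(-725) + 1/(13793*2675) = -36425*(-1/725) + (1/13793)*(1/2675) = 1457/29 + 1/36896275 = 53757872704/1069991975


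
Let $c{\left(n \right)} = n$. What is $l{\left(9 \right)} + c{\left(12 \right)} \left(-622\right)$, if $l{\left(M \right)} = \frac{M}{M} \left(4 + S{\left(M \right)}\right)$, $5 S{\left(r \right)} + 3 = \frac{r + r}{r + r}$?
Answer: $- \frac{37302}{5} \approx -7460.4$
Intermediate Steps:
$S{\left(r \right)} = - \frac{2}{5}$ ($S{\left(r \right)} = - \frac{3}{5} + \frac{\left(r + r\right) \frac{1}{r + r}}{5} = - \frac{3}{5} + \frac{2 r \frac{1}{2 r}}{5} = - \frac{3}{5} + \frac{1}{5} \cdot 1 = - \frac{3}{5} + \frac{1}{5} = - \frac{2}{5}$)
$l{\left(M \right)} = \frac{18}{5}$ ($l{\left(M \right)} = \frac{M}{M} \left(4 - \frac{2}{5}\right) = 1 \cdot \frac{18}{5} = \frac{18}{5}$)
$l{\left(9 \right)} + c{\left(12 \right)} \left(-622\right) = \frac{18}{5} + 12 \left(-622\right) = \frac{18}{5} - 7464 = - \frac{37302}{5}$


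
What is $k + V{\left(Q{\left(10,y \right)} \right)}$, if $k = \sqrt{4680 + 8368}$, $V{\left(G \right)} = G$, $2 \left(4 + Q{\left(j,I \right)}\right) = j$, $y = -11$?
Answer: $1 + 2 \sqrt{3262} \approx 115.23$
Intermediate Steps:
$Q{\left(j,I \right)} = -4 + \frac{j}{2}$
$k = 2 \sqrt{3262}$ ($k = \sqrt{13048} = 2 \sqrt{3262} \approx 114.23$)
$k + V{\left(Q{\left(10,y \right)} \right)} = 2 \sqrt{3262} + \left(-4 + \frac{1}{2} \cdot 10\right) = 2 \sqrt{3262} + \left(-4 + 5\right) = 2 \sqrt{3262} + 1 = 1 + 2 \sqrt{3262}$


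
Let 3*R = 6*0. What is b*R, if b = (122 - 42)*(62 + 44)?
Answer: 0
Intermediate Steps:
R = 0 (R = (6*0)/3 = (1/3)*0 = 0)
b = 8480 (b = 80*106 = 8480)
b*R = 8480*0 = 0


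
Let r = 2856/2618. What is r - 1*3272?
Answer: -35980/11 ≈ -3270.9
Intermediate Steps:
r = 12/11 (r = 2856*(1/2618) = 12/11 ≈ 1.0909)
r - 1*3272 = 12/11 - 1*3272 = 12/11 - 3272 = -35980/11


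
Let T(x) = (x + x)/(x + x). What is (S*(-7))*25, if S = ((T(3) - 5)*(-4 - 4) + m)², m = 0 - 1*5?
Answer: -127575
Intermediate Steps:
T(x) = 1 (T(x) = (2*x)/((2*x)) = (2*x)*(1/(2*x)) = 1)
m = -5 (m = 0 - 5 = -5)
S = 729 (S = ((1 - 5)*(-4 - 4) - 5)² = (-4*(-8) - 5)² = (32 - 5)² = 27² = 729)
(S*(-7))*25 = (729*(-7))*25 = -5103*25 = -127575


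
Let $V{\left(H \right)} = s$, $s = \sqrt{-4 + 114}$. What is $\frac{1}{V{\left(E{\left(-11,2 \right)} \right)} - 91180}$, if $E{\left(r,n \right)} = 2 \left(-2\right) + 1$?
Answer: $- \frac{9118}{831379229} - \frac{\sqrt{110}}{8313792290} \approx -1.0969 \cdot 10^{-5}$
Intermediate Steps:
$E{\left(r,n \right)} = -3$ ($E{\left(r,n \right)} = -4 + 1 = -3$)
$s = \sqrt{110} \approx 10.488$
$V{\left(H \right)} = \sqrt{110}$
$\frac{1}{V{\left(E{\left(-11,2 \right)} \right)} - 91180} = \frac{1}{\sqrt{110} - 91180} = \frac{1}{-91180 + \sqrt{110}}$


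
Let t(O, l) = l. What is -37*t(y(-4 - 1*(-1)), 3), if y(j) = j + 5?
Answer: -111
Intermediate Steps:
y(j) = 5 + j
-37*t(y(-4 - 1*(-1)), 3) = -37*3 = -111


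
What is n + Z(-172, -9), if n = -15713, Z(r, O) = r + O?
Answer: -15894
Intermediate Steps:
Z(r, O) = O + r
n + Z(-172, -9) = -15713 + (-9 - 172) = -15713 - 181 = -15894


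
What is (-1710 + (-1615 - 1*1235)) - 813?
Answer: -5373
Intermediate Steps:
(-1710 + (-1615 - 1*1235)) - 813 = (-1710 + (-1615 - 1235)) - 813 = (-1710 - 2850) - 813 = -4560 - 813 = -5373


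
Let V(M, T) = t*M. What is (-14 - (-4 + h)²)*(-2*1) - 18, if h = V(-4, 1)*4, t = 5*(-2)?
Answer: 48682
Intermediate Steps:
t = -10
V(M, T) = -10*M
h = 160 (h = -10*(-4)*4 = 40*4 = 160)
(-14 - (-4 + h)²)*(-2*1) - 18 = (-14 - (-4 + 160)²)*(-2*1) - 18 = (-14 - 1*156²)*(-2) - 18 = (-14 - 1*24336)*(-2) - 18 = (-14 - 24336)*(-2) - 18 = -24350*(-2) - 18 = 48700 - 18 = 48682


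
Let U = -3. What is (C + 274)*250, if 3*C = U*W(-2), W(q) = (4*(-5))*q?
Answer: 58500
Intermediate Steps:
W(q) = -20*q
C = -40 (C = (-(-60)*(-2))/3 = (-3*40)/3 = (1/3)*(-120) = -40)
(C + 274)*250 = (-40 + 274)*250 = 234*250 = 58500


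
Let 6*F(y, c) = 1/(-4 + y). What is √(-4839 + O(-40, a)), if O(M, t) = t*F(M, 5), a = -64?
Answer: I*√5269407/33 ≈ 69.561*I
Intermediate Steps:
F(y, c) = 1/(6*(-4 + y))
O(M, t) = t/(6*(-4 + M)) (O(M, t) = t*(1/(6*(-4 + M))) = t/(6*(-4 + M)))
√(-4839 + O(-40, a)) = √(-4839 + (⅙)*(-64)/(-4 - 40)) = √(-4839 + (⅙)*(-64)/(-44)) = √(-4839 + (⅙)*(-64)*(-1/44)) = √(-4839 + 8/33) = √(-159679/33) = I*√5269407/33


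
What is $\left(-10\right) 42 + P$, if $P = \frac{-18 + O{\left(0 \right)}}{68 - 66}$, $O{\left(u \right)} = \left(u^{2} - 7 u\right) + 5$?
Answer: $- \frac{853}{2} \approx -426.5$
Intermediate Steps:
$O{\left(u \right)} = 5 + u^{2} - 7 u$
$P = - \frac{13}{2}$ ($P = \frac{-18 + \left(5 + 0^{2} - 0\right)}{68 - 66} = \frac{-18 + \left(5 + 0 + 0\right)}{2} = \left(-18 + 5\right) \frac{1}{2} = \left(-13\right) \frac{1}{2} = - \frac{13}{2} \approx -6.5$)
$\left(-10\right) 42 + P = \left(-10\right) 42 - \frac{13}{2} = -420 - \frac{13}{2} = - \frac{853}{2}$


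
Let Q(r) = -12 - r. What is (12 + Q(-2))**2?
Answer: 4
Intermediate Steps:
(12 + Q(-2))**2 = (12 + (-12 - 1*(-2)))**2 = (12 + (-12 + 2))**2 = (12 - 10)**2 = 2**2 = 4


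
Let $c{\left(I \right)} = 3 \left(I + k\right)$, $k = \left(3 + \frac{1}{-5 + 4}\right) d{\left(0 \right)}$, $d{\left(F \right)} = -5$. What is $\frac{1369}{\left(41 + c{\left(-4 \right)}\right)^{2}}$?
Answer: $1369$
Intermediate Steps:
$k = -10$ ($k = \left(3 + \frac{1}{-5 + 4}\right) \left(-5\right) = \left(3 + \frac{1}{-1}\right) \left(-5\right) = \left(3 - 1\right) \left(-5\right) = 2 \left(-5\right) = -10$)
$c{\left(I \right)} = -30 + 3 I$ ($c{\left(I \right)} = 3 \left(I - 10\right) = 3 \left(-10 + I\right) = -30 + 3 I$)
$\frac{1369}{\left(41 + c{\left(-4 \right)}\right)^{2}} = \frac{1369}{\left(41 + \left(-30 + 3 \left(-4\right)\right)\right)^{2}} = \frac{1369}{\left(41 - 42\right)^{2}} = \frac{1369}{\left(-1\right)^{2}} = \frac{1369}{1} = 1369 \cdot 1 = 1369$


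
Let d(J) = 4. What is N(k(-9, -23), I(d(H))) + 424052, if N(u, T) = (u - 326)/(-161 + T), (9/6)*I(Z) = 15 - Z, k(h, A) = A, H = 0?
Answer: 195489019/461 ≈ 4.2405e+5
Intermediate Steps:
I(Z) = 10 - 2*Z/3 (I(Z) = 2*(15 - Z)/3 = 10 - 2*Z/3)
N(u, T) = (-326 + u)/(-161 + T)
N(k(-9, -23), I(d(H))) + 424052 = (-326 - 23)/(-161 + (10 - 2/3*4)) + 424052 = -349/(-161 + (10 - 8/3)) + 424052 = -349/(-161 + 22/3) + 424052 = -349/(-461/3) + 424052 = -3/461*(-349) + 424052 = 1047/461 + 424052 = 195489019/461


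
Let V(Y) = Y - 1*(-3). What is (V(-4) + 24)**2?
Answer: 529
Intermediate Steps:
V(Y) = 3 + Y (V(Y) = Y + 3 = 3 + Y)
(V(-4) + 24)**2 = ((3 - 4) + 24)**2 = (-1 + 24)**2 = 23**2 = 529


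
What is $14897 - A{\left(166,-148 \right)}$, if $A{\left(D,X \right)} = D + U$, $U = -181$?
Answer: $14912$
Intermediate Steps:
$A{\left(D,X \right)} = -181 + D$ ($A{\left(D,X \right)} = D - 181 = -181 + D$)
$14897 - A{\left(166,-148 \right)} = 14897 - \left(-181 + 166\right) = 14897 - -15 = 14897 + 15 = 14912$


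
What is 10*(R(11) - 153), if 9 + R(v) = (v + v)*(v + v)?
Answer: 3220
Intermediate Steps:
R(v) = -9 + 4*v**2 (R(v) = -9 + (v + v)*(v + v) = -9 + (2*v)*(2*v) = -9 + 4*v**2)
10*(R(11) - 153) = 10*((-9 + 4*11**2) - 153) = 10*((-9 + 4*121) - 153) = 10*((-9 + 484) - 153) = 10*(475 - 153) = 10*322 = 3220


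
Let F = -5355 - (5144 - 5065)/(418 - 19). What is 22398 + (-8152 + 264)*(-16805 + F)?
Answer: 69753993874/399 ≈ 1.7482e+8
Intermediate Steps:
F = -2136724/399 (F = -5355 - 79/399 = -2136724/399 ≈ -5355.2)
22398 + (-8152 + 264)*(-16805 + F) = 22398 + (-8152 + 264)*(-16805 - 2136724/399) = 22398 - 7888*(-8841919/399) = 22398 + 69745057072/399 = 69753993874/399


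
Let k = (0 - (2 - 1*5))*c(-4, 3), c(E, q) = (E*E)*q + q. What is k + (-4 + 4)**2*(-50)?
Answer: 153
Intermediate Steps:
c(E, q) = q + q*E**2 (c(E, q) = E**2*q + q = q*E**2 + q = q + q*E**2)
k = 153 (k = (0 - (2 - 1*5))*(3*(1 + (-4)**2)) = (0 - (2 - 5))*(3*(1 + 16)) = (0 - 1*(-3))*(3*17) = (0 + 3)*51 = 3*51 = 153)
k + (-4 + 4)**2*(-50) = 153 + (-4 + 4)**2*(-50) = 153 + 0**2*(-50) = 153 + 0*(-50) = 153 + 0 = 153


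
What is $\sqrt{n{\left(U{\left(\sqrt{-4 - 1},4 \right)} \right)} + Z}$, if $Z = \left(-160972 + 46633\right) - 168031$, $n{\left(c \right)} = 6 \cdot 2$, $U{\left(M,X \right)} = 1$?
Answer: $i \sqrt{282358} \approx 531.37 i$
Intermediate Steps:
$n{\left(c \right)} = 12$
$Z = -282370$ ($Z = -114339 - 168031 = -282370$)
$\sqrt{n{\left(U{\left(\sqrt{-4 - 1},4 \right)} \right)} + Z} = \sqrt{12 - 282370} = \sqrt{-282358} = i \sqrt{282358}$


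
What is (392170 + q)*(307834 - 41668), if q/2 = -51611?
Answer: 76908133368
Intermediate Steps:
q = -103222 (q = 2*(-51611) = -103222)
(392170 + q)*(307834 - 41668) = (392170 - 103222)*(307834 - 41668) = 288948*266166 = 76908133368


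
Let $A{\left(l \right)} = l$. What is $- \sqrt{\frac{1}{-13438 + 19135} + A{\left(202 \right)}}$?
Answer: $- \frac{\sqrt{728453235}}{1899} \approx -14.213$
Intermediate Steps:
$- \sqrt{\frac{1}{-13438 + 19135} + A{\left(202 \right)}} = - \sqrt{\frac{1}{-13438 + 19135} + 202} = - \sqrt{\frac{1}{5697} + 202} = - \sqrt{\frac{1150795}{5697}} = - \frac{\sqrt{728453235}}{1899}$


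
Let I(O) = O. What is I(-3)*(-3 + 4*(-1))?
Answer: 21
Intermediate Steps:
I(-3)*(-3 + 4*(-1)) = -3*(-3 + 4*(-1)) = -3*(-3 - 4) = -3*(-7) = 21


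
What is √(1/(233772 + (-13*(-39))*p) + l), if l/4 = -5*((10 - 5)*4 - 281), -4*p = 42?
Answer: √1089700415052774/456897 ≈ 72.250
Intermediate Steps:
p = -21/2 (p = -¼*42 = -21/2 ≈ -10.500)
l = 5220 (l = 4*(-5*((10 - 5)*4 - 281)) = 4*(-5*(5*4 - 281)) = 4*(-5*(20 - 281)) = 4*(-5*(-261)) = 4*1305 = 5220)
√(1/(233772 + (-13*(-39))*p) + l) = √(1/(233772 - 13*(-39)*(-21/2)) + 5220) = √(1/(233772 + 507*(-21/2)) + 5220) = √(1/(233772 - 10647/2) + 5220) = √(1/(456897/2) + 5220) = √(2/456897 + 5220) = √(2385002342/456897) = √1089700415052774/456897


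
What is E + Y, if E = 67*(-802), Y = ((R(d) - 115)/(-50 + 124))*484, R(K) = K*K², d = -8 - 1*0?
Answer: -2139892/37 ≈ -57835.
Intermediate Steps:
d = -8 (d = -8 + 0 = -8)
R(K) = K³
Y = -151734/37 (Y = (((-8)³ - 115)/(-50 + 124))*484 = ((-512 - 115)/74)*484 = -627*1/74*484 = -627/74*484 = -151734/37 ≈ -4100.9)
E = -53734
E + Y = -53734 - 151734/37 = -2139892/37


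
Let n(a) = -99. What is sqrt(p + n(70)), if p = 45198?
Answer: 3*sqrt(5011) ≈ 212.37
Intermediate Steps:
sqrt(p + n(70)) = sqrt(45198 - 99) = sqrt(45099) = 3*sqrt(5011)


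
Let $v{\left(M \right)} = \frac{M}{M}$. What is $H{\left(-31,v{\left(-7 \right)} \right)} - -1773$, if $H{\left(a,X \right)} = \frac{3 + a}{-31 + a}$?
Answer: $\frac{54977}{31} \approx 1773.5$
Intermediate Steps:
$v{\left(M \right)} = 1$
$H{\left(a,X \right)} = \frac{3 + a}{-31 + a}$
$H{\left(-31,v{\left(-7 \right)} \right)} - -1773 = \frac{3 - 31}{-31 - 31} - -1773 = \frac{1}{-62} \left(-28\right) + 1773 = \left(- \frac{1}{62}\right) \left(-28\right) + 1773 = \frac{14}{31} + 1773 = \frac{54977}{31}$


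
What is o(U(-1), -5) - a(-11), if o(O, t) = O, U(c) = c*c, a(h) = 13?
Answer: -12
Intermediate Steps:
U(c) = c²
o(U(-1), -5) - a(-11) = (-1)² - 1*13 = 1 - 13 = -12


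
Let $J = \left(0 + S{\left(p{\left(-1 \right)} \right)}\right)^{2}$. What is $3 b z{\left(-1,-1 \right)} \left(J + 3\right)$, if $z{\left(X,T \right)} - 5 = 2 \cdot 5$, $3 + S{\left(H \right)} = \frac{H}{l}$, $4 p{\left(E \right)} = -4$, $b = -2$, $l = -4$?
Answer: $- \frac{7605}{8} \approx -950.63$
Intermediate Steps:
$p{\left(E \right)} = -1$ ($p{\left(E \right)} = \frac{1}{4} \left(-4\right) = -1$)
$S{\left(H \right)} = -3 - \frac{H}{4}$ ($S{\left(H \right)} = -3 + \frac{H}{-4} = -3 + H \left(- \frac{1}{4}\right) = -3 - \frac{H}{4}$)
$z{\left(X,T \right)} = 15$ ($z{\left(X,T \right)} = 5 + 2 \cdot 5 = 5 + 10 = 15$)
$J = \frac{121}{16}$ ($J = \left(0 - \frac{11}{4}\right)^{2} = \left(- \frac{11}{4}\right)^{2} = \frac{121}{16} \approx 7.5625$)
$3 b z{\left(-1,-1 \right)} \left(J + 3\right) = 3 \left(-2\right) 15 \left(\frac{121}{16} + 3\right) = \left(-6\right) 15 \cdot \frac{169}{16} = \left(-90\right) \frac{169}{16} = - \frac{7605}{8}$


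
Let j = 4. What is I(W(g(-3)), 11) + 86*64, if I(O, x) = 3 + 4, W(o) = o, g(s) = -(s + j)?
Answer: 5511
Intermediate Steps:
g(s) = -4 - s (g(s) = -(s + 4) = -(4 + s) = -4 - s)
I(O, x) = 7
I(W(g(-3)), 11) + 86*64 = 7 + 86*64 = 7 + 5504 = 5511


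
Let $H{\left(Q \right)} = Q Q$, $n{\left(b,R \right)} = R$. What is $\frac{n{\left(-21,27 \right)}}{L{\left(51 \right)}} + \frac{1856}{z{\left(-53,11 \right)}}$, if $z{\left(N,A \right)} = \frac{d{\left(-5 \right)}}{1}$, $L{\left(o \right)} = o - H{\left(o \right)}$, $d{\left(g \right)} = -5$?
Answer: $- \frac{315529}{850} \approx -371.21$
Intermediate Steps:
$H{\left(Q \right)} = Q^{2}$
$L{\left(o \right)} = o - o^{2}$
$z{\left(N,A \right)} = -5$ ($z{\left(N,A \right)} = - \frac{5}{1} = \left(-5\right) 1 = -5$)
$\frac{n{\left(-21,27 \right)}}{L{\left(51 \right)}} + \frac{1856}{z{\left(-53,11 \right)}} = \frac{27}{51 \left(1 - 51\right)} + \frac{1856}{-5} = \frac{27}{51 \left(1 - 51\right)} + 1856 \left(- \frac{1}{5}\right) = \frac{27}{51 \left(-50\right)} - \frac{1856}{5} = \frac{27}{-2550} - \frac{1856}{5} = 27 \left(- \frac{1}{2550}\right) - \frac{1856}{5} = - \frac{9}{850} - \frac{1856}{5} = - \frac{315529}{850}$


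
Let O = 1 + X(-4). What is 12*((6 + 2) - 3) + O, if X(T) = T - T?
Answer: 61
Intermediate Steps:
X(T) = 0
O = 1 (O = 1 + 0 = 1)
12*((6 + 2) - 3) + O = 12*((6 + 2) - 3) + 1 = 12*(8 - 3) + 1 = 12*5 + 1 = 60 + 1 = 61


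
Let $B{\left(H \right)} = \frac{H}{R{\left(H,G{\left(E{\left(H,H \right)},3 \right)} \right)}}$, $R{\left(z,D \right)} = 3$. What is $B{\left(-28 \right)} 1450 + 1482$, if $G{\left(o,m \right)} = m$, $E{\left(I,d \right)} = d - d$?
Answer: $- \frac{36154}{3} \approx -12051.0$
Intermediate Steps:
$E{\left(I,d \right)} = 0$
$B{\left(H \right)} = \frac{H}{3}$
$B{\left(-28 \right)} 1450 + 1482 = \frac{1}{3} \left(-28\right) 1450 + 1482 = \left(- \frac{28}{3}\right) 1450 + 1482 = - \frac{40600}{3} + 1482 = - \frac{36154}{3}$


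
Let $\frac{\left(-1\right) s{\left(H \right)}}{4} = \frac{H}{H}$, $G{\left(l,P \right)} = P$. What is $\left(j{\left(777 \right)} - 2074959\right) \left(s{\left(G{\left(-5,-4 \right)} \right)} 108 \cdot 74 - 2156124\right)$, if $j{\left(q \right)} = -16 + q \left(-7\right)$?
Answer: $4552137230088$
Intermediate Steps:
$s{\left(H \right)} = -4$ ($s{\left(H \right)} = - 4 \frac{H}{H} = \left(-4\right) 1 = -4$)
$j{\left(q \right)} = -16 - 7 q$
$\left(j{\left(777 \right)} - 2074959\right) \left(s{\left(G{\left(-5,-4 \right)} \right)} 108 \cdot 74 - 2156124\right) = \left(\left(-16 - 5439\right) - 2074959\right) \left(\left(-4\right) 108 \cdot 74 - 2156124\right) = \left(\left(-16 - 5439\right) - 2074959\right) \left(\left(-432\right) 74 - 2156124\right) = \left(-5455 - 2074959\right) \left(-31968 - 2156124\right) = \left(-2080414\right) \left(-2188092\right) = 4552137230088$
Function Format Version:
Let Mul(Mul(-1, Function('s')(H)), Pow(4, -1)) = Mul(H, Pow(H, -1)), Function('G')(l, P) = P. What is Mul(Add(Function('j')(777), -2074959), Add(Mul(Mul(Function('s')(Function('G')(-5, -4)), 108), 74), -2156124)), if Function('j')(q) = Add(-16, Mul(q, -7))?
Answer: 4552137230088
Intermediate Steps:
Function('s')(H) = -4 (Function('s')(H) = Mul(-4, Mul(H, Pow(H, -1))) = Mul(-4, 1) = -4)
Function('j')(q) = Add(-16, Mul(-7, q))
Mul(Add(Function('j')(777), -2074959), Add(Mul(Mul(Function('s')(Function('G')(-5, -4)), 108), 74), -2156124)) = Mul(Add(Add(-16, Mul(-7, 777)), -2074959), Add(Mul(Mul(-4, 108), 74), -2156124)) = Mul(Add(Add(-16, -5439), -2074959), Add(Mul(-432, 74), -2156124)) = Mul(Add(-5455, -2074959), Add(-31968, -2156124)) = Mul(-2080414, -2188092) = 4552137230088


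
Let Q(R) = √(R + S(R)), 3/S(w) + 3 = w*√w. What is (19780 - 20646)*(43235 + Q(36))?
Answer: -37441510 - 866*√181547/71 ≈ -3.7447e+7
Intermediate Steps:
S(w) = 3/(-3 + w^(3/2)) (S(w) = 3/(-3 + w*√w) = 3/(-3 + w^(3/2)))
Q(R) = √(R + 3/(-3 + R^(3/2)))
(19780 - 20646)*(43235 + Q(36)) = (19780 - 20646)*(43235 + √((3 + 36*(-3 + 36^(3/2)))/(-3 + 36^(3/2)))) = -866*(43235 + √((3 + 36*(-3 + 216))/(-3 + 216))) = -866*(43235 + √((3 + 36*213)/213)) = -866*(43235 + √((3 + 7668)/213)) = -866*(43235 + √((1/213)*7671)) = -866*(43235 + √(2557/71)) = -866*(43235 + √181547/71) = -37441510 - 866*√181547/71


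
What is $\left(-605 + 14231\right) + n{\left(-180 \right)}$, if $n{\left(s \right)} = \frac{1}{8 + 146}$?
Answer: $\frac{2098405}{154} \approx 13626.0$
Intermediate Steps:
$n{\left(s \right)} = \frac{1}{154}$
$\left(-605 + 14231\right) + n{\left(-180 \right)} = \left(-605 + 14231\right) + \frac{1}{154} = 13626 + \frac{1}{154} = \frac{2098405}{154}$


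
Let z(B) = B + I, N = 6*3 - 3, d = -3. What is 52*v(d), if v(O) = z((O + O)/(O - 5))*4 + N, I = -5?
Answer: -104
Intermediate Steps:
N = 15 (N = 18 - 3 = 15)
z(B) = -5 + B (z(B) = B - 5 = -5 + B)
v(O) = -5 + 8*O/(-5 + O) (v(O) = (-5 + (O + O)/(O - 5))*4 + 15 = (-5 + (2*O)/(-5 + O))*4 + 15 = (-5 + 2*O/(-5 + O))*4 + 15 = (-20 + 8*O/(-5 + O)) + 15 = -5 + 8*O/(-5 + O))
52*v(d) = 52*((25 + 3*(-3))/(-5 - 3)) = 52*((25 - 9)/(-8)) = 52*(-⅛*16) = 52*(-2) = -104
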